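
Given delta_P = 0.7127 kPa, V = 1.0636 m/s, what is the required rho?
Formula: V = \sqrt{\frac{2 \Delta P}{\rho}}
Substituting knowns: 1.0636 = √(2·(0.7127·1000)/rho)
Solving for rho: rho = 2·(0.7127·1000)/1.0636² = 1260 kg/m³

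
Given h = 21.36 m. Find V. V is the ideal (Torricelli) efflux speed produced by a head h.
Formula: V = \sqrt{2 g h}
V = √(2·9.81·21.36) = 20.47 m/s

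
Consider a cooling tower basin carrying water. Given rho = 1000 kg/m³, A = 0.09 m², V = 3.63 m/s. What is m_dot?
Formula: \dot{m} = \rho A V
m_dot = 1000·0.09·3.63 = 326.7 kg/s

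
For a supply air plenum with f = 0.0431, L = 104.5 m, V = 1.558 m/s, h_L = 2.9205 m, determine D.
Formula: h_L = f \frac{L}{D} \frac{V^2}{2g}
Substituting knowns: 2.9205 = 0.0431·(104.5/D)·1.558²/(2·9.81)
Solving for D: D = 0.0431·104.5·1.558²/(2·9.81·2.9205) = 0.1908 m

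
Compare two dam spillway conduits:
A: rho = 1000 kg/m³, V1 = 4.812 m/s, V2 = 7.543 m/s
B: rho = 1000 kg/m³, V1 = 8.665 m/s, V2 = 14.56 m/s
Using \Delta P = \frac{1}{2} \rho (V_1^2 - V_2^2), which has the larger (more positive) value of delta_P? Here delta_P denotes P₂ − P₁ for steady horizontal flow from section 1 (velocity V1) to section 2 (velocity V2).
delta_P(A) = -16.87 kPa, delta_P(B) = -68.46 kPa. Answer: A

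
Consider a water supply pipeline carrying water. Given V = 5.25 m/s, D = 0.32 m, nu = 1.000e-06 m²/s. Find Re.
Formula: Re = \frac{V D}{\nu}
Re = 5.25·0.32/1.000e-06 = 1.680e+06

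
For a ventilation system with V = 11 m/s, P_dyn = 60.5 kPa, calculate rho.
Formula: P_{dyn} = \frac{1}{2} \rho V^2
Substituting knowns: 60.5 = 0.5·rho·11²/1000
Solving for rho: rho = 2·(60.5·1000)/11² = 1000 kg/m³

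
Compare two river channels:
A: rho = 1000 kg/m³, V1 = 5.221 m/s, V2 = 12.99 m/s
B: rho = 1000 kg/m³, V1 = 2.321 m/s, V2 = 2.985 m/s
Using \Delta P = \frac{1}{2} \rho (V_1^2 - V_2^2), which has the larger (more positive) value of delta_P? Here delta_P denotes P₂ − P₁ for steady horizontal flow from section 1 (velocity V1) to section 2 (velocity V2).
delta_P(A) = -70.74 kPa, delta_P(B) = -1.762 kPa. Answer: B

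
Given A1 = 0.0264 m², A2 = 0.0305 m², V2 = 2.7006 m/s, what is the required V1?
Formula: V_2 = \frac{A_1 V_1}{A_2}
Substituting knowns: 2.7006 = 0.0264·V1/0.0305
Solving for V1: V1 = 2.7006·0.0305/0.0264 = 3.12 m/s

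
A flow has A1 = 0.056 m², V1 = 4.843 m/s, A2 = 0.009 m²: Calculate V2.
Formula: V_2 = \frac{A_1 V_1}{A_2}
V2 = 0.056·4.843/0.009 = 30.13 m/s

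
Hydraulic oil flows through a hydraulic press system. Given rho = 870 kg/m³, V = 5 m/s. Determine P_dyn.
Formula: P_{dyn} = \frac{1}{2} \rho V^2
P_dyn = 0.5·870·5²/1000 = 10.88 kPa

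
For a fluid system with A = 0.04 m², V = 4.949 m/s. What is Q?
Formula: Q = A V
Q = 0.04·4.949·1000 = 198 L/s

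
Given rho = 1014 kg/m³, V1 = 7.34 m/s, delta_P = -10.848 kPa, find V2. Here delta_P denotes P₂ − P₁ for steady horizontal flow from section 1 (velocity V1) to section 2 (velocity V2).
Formula: \Delta P = \frac{1}{2} \rho (V_1^2 - V_2^2)
Substituting knowns: -10.848 = 0.5·1014·(7.34² − V2²)/1000
Solving for V2: V2 = √(7.34² − 2·(-10.848·1000)/1014) = 8.676 m/s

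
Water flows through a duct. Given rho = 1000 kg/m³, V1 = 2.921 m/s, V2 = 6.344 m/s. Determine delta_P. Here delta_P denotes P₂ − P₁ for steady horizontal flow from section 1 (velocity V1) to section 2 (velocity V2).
Formula: \Delta P = \frac{1}{2} \rho (V_1^2 - V_2^2)
delta_P = 0.5·1000·(2.921² − 6.344²)/1000 = -15.86 kPa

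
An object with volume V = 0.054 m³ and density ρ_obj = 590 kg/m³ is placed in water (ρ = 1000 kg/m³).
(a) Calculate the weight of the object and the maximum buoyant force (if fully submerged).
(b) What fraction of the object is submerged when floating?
(a) W=rho_obj*g*V=590*9.81*0.054=312.5 N; F_B(max)=rho*g*V=1000*9.81*0.054=529.7 N
(b) Floating fraction=rho_obj/rho=590/1000=0.590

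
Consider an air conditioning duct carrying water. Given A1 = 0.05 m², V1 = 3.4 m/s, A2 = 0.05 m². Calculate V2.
Formula: V_2 = \frac{A_1 V_1}{A_2}
V2 = 0.05·3.4/0.05 = 3.4 m/s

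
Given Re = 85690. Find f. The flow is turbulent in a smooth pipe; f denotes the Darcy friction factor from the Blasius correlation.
Formula: f = \frac{0.316}{Re^{0.25}}
f = 0.316/85690^0.25 = 0.01847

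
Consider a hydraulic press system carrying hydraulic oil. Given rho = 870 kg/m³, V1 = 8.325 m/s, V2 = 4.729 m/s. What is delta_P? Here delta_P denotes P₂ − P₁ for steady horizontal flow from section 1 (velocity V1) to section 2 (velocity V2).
Formula: \Delta P = \frac{1}{2} \rho (V_1^2 - V_2^2)
delta_P = 0.5·870·(8.325² − 4.729²)/1000 = 20.42 kPa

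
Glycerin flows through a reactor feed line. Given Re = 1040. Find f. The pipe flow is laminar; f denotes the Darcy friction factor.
Formula: f = \frac{64}{Re}
f = 64/1040 = 0.06154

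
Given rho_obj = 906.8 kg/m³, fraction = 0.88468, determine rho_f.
Formula: f_{sub} = \frac{\rho_{obj}}{\rho_f}
Substituting knowns: 0.88468 = 906.8/rho_f
Solving for rho_f: rho_f = 906.8/0.88468 = 1025 kg/m³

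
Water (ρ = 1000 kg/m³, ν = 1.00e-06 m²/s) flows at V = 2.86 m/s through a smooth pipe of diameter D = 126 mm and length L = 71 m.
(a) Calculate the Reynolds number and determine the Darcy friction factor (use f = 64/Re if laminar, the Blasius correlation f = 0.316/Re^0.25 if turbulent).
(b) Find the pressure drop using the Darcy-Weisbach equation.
(a) Re = V·D/ν = 2.86·0.126/1.00e-06 = 360360 → turbulent (Re > 4000); f = 0.316/Re^0.25 = 0.316/360360^0.25 = 0.012897 (Blasius is strictly valid for Re ≲ 1e5; used here as the smooth-pipe estimate the problem specifies)
(b) Darcy-Weisbach: ΔP = f·(L/D)·½ρV²/1000 = 0.012897·(71/0.126)·½·1000·2.86²/1000 = 29.72 kPa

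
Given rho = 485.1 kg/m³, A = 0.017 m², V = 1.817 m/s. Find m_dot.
Formula: \dot{m} = \rho A V
m_dot = 485.1·0.017·1.817 = 14.98 kg/s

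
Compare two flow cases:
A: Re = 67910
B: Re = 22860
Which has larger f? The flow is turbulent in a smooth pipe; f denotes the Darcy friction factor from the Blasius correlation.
f(A) = 0.01958, f(B) = 0.0257. Answer: B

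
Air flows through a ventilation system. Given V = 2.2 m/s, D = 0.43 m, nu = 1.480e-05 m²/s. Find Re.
Formula: Re = \frac{V D}{\nu}
Re = 2.2·0.43/1.480e-05 = 63919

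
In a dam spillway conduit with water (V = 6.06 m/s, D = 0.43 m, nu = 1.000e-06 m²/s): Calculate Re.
Formula: Re = \frac{V D}{\nu}
Re = 6.06·0.43/1.000e-06 = 2.606e+06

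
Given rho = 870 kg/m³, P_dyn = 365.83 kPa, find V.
Formula: P_{dyn} = \frac{1}{2} \rho V^2
Substituting knowns: 365.83 = 0.5·870·V²/1000
Solving for V: V = √(2·(365.83·1000)/870) = 29 m/s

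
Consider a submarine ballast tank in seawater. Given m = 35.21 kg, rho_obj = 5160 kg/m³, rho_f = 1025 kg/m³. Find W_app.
Formula: W_{app} = mg\left(1 - \frac{\rho_f}{\rho_{obj}}\right)
W_app = 35.21·9.81·(1 − 1025/5160) = 276.8 N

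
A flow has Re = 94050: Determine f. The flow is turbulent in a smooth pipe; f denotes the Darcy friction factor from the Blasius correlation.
Formula: f = \frac{0.316}{Re^{0.25}}
f = 0.316/94050^0.25 = 0.01804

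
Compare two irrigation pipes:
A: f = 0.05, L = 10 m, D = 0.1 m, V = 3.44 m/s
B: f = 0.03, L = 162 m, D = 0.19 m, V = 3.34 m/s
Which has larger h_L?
h_L(A) = 3.016 m, h_L(B) = 14.54 m. Answer: B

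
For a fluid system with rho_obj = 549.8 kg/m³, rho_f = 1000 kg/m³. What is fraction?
Formula: f_{sub} = \frac{\rho_{obj}}{\rho_f}
fraction = 549.8/1000 = 0.5498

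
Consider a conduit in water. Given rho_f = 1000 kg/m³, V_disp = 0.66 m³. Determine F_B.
Formula: F_B = \rho_f g V_{disp}
F_B = 1000·9.81·0.66 = 6475 N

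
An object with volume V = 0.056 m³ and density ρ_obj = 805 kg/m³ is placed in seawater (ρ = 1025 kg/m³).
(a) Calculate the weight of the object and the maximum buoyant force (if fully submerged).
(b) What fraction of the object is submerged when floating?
(a) W=rho_obj*g*V=805*9.81*0.056=442.2 N; F_B(max)=rho*g*V=1025*9.81*0.056=563.1 N
(b) Floating fraction=rho_obj/rho=805/1025=0.785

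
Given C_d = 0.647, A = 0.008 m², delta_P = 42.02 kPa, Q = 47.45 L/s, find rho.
Formula: Q = C_d A \sqrt{\frac{2 \Delta P}{\rho}}
Substituting knowns: 47.45 = 0.647·0.008·√(2·(42.02·1000)/rho)·1000
Solving for rho: rho = 2·(42.02·1000)/((47.45/1000)/(0.647·0.008))² = 1000 kg/m³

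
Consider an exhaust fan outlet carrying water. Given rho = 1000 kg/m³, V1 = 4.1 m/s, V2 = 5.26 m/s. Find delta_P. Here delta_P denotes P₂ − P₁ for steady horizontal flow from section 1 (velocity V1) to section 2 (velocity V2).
Formula: \Delta P = \frac{1}{2} \rho (V_1^2 - V_2^2)
delta_P = 0.5·1000·(4.1² − 5.26²)/1000 = -5.429 kPa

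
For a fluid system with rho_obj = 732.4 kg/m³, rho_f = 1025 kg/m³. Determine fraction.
Formula: f_{sub} = \frac{\rho_{obj}}{\rho_f}
fraction = 732.4/1025 = 0.7145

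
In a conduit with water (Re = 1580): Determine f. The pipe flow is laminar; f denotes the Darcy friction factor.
Formula: f = \frac{64}{Re}
f = 64/1580 = 0.04051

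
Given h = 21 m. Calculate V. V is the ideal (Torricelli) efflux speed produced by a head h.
Formula: V = \sqrt{2 g h}
V = √(2·9.81·21) = 20.3 m/s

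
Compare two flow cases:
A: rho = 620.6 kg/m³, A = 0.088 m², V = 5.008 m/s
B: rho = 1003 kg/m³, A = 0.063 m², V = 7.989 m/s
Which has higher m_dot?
m_dot(A) = 273.5 kg/s, m_dot(B) = 504.8 kg/s. Answer: B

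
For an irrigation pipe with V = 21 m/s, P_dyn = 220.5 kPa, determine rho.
Formula: P_{dyn} = \frac{1}{2} \rho V^2
Substituting knowns: 220.5 = 0.5·rho·21²/1000
Solving for rho: rho = 2·(220.5·1000)/21² = 1000 kg/m³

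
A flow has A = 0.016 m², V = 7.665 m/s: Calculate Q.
Formula: Q = A V
Q = 0.016·7.665·1000 = 122.6 L/s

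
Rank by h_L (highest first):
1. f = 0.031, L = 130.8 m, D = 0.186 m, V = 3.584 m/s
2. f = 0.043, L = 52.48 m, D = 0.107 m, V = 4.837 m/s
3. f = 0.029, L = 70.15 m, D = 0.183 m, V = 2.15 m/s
Case 1: h_L = 14.27 m
Case 2: h_L = 25.15 m
Case 3: h_L = 2.619 m
Ranking (highest first): 2, 1, 3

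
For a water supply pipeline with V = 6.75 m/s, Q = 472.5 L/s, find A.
Formula: Q = A V
Substituting knowns: 472.5 = A·6.75·1000
Solving for A: A = (472.5/1000)/6.75 = 0.07 m²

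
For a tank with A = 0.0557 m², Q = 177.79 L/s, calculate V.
Formula: Q = A V
Substituting knowns: 177.79 = 0.0557·V·1000
Solving for V: V = (177.79/1000)/0.0557 = 3.192 m/s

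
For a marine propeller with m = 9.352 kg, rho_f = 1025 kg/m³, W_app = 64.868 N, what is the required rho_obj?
Formula: W_{app} = mg\left(1 - \frac{\rho_f}{\rho_{obj}}\right)
Substituting knowns: 64.868 = 9.352·9.81·(1 − 1025/rho_obj)
Solving for rho_obj: rho_obj = 1025/(1 − 64.868/(9.352·9.81)) = 3499 kg/m³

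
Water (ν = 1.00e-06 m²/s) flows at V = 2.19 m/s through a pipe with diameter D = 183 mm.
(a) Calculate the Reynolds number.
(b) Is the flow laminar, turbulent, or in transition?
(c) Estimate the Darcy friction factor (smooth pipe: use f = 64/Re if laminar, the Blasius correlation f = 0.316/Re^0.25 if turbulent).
(a) Re = V·D/ν = 2.19·0.183/1.00e-06 = 400770
(b) Flow regime: turbulent (Re > 4000)
(c) Friction factor: f = 0.316/Re^0.25 = 0.316/400770^0.25 = 0.01256 (Blasius is strictly valid for Re ≲ 1e5; used here as the smooth-pipe estimate the problem specifies)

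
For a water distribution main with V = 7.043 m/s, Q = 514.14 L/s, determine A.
Formula: Q = A V
Substituting knowns: 514.14 = A·7.043·1000
Solving for A: A = (514.14/1000)/7.043 = 0.073 m²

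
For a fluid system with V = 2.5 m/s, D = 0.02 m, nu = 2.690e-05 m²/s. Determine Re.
Formula: Re = \frac{V D}{\nu}
Re = 2.5·0.02/2.690e-05 = 1859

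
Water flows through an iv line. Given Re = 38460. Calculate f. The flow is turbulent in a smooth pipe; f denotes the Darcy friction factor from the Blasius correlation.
Formula: f = \frac{0.316}{Re^{0.25}}
f = 0.316/38460^0.25 = 0.02256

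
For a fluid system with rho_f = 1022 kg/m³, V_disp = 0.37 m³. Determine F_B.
Formula: F_B = \rho_f g V_{disp}
F_B = 1022·9.81·0.37 = 3710 N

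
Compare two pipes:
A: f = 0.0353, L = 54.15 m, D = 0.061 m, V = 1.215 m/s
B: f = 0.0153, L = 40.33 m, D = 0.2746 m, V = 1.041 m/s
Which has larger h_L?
h_L(A) = 2.358 m, h_L(B) = 0.1241 m. Answer: A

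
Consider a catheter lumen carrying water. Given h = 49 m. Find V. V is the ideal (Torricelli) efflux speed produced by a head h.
Formula: V = \sqrt{2 g h}
V = √(2·9.81·49) = 31.01 m/s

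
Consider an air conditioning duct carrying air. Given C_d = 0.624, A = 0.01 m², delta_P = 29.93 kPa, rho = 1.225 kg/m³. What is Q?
Formula: Q = C_d A \sqrt{\frac{2 \Delta P}{\rho}}
Q = 0.624·0.01·√(2·(29.93·1000)/1.225)·1000 = 1379 L/s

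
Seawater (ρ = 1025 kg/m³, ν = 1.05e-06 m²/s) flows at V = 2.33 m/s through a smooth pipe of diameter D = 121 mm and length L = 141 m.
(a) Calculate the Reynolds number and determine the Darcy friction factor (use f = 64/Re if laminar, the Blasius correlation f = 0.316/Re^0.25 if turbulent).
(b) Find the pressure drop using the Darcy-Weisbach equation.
(a) Re = V·D/ν = 2.33·0.121/1.05e-06 = 268500 → turbulent (Re > 4000); f = 0.316/Re^0.25 = 0.316/268500^0.25 = 0.013882 (Blasius is strictly valid for Re ≲ 1e5; used here as the smooth-pipe estimate the problem specifies)
(b) Darcy-Weisbach: ΔP = f·(L/D)·½ρV²/1000 = 0.013882·(141/0.121)·½·1025·2.33²/1000 = 45.01 kPa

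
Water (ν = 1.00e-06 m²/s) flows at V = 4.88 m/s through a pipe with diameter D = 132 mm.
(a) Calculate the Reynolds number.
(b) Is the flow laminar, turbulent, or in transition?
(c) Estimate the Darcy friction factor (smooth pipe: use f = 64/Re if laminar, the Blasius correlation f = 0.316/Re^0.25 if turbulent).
(a) Re = V·D/ν = 4.88·0.132/1.00e-06 = 644160
(b) Flow regime: turbulent (Re > 4000)
(c) Friction factor: f = 0.316/Re^0.25 = 0.316/644160^0.25 = 0.01115 (Blasius is strictly valid for Re ≲ 1e5; used here as the smooth-pipe estimate the problem specifies)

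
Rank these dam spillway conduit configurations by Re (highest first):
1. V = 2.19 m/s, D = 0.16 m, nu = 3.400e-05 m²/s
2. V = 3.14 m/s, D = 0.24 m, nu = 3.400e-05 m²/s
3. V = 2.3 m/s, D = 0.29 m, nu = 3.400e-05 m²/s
Case 1: Re = 10306
Case 2: Re = 22165
Case 3: Re = 19618
Ranking (highest first): 2, 3, 1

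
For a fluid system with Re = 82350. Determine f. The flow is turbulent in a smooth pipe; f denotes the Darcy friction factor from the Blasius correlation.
Formula: f = \frac{0.316}{Re^{0.25}}
f = 0.316/82350^0.25 = 0.01865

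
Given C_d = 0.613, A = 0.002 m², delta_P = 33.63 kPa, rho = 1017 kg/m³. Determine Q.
Formula: Q = C_d A \sqrt{\frac{2 \Delta P}{\rho}}
Q = 0.613·0.002·√(2·(33.63·1000)/1017)·1000 = 9.97 L/s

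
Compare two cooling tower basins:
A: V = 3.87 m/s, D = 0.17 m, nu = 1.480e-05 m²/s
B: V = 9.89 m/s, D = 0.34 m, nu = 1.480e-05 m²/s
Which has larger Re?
Re(A) = 44453, Re(B) = 227203. Answer: B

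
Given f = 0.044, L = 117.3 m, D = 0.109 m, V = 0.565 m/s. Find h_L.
Formula: h_L = f \frac{L}{D} \frac{V^2}{2g}
h_L = 0.044·(117.3/0.109)·0.565²/(2·9.81) = 0.7704 m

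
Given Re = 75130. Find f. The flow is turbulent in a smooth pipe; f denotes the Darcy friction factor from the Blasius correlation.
Formula: f = \frac{0.316}{Re^{0.25}}
f = 0.316/75130^0.25 = 0.01909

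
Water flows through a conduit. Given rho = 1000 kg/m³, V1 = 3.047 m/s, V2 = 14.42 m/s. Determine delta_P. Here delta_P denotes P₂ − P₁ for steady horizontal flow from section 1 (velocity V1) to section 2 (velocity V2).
Formula: \Delta P = \frac{1}{2} \rho (V_1^2 - V_2^2)
delta_P = 0.5·1000·(3.047² − 14.42²)/1000 = -99.33 kPa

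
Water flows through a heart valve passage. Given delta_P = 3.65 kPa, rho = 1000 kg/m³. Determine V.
Formula: V = \sqrt{\frac{2 \Delta P}{\rho}}
V = √(2·(3.65·1000)/1000) = 2.702 m/s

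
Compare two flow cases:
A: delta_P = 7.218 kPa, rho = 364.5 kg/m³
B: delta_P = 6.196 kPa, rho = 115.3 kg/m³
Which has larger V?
V(A) = 6.293 m/s, V(B) = 10.37 m/s. Answer: B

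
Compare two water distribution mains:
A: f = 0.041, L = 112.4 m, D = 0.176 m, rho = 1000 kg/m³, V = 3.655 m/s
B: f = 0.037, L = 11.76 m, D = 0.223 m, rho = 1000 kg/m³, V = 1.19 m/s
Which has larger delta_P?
delta_P(A) = 174.9 kPa, delta_P(B) = 1.382 kPa. Answer: A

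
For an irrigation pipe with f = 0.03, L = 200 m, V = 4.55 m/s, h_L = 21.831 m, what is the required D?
Formula: h_L = f \frac{L}{D} \frac{V^2}{2g}
Substituting knowns: 21.831 = 0.03·(200/D)·4.55²/(2·9.81)
Solving for D: D = 0.03·200·4.55²/(2·9.81·21.831) = 0.29 m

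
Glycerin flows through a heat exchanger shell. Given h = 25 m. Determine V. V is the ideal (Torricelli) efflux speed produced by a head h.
Formula: V = \sqrt{2 g h}
V = √(2·9.81·25) = 22.15 m/s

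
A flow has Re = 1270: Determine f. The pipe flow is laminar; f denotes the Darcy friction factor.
Formula: f = \frac{64}{Re}
f = 64/1270 = 0.05039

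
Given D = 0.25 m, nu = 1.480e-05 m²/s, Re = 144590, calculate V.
Formula: Re = \frac{V D}{\nu}
Substituting knowns: 144590 = V·0.25/1.480e-05
Solving for V: V = 144590·1.480e-05/0.25 = 8.56 m/s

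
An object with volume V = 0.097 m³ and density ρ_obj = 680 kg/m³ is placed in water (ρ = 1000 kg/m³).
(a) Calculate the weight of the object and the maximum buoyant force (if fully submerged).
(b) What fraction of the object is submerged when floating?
(a) W=rho_obj*g*V=680*9.81*0.097=647.1 N; F_B(max)=rho*g*V=1000*9.81*0.097=951.6 N
(b) Floating fraction=rho_obj/rho=680/1000=0.680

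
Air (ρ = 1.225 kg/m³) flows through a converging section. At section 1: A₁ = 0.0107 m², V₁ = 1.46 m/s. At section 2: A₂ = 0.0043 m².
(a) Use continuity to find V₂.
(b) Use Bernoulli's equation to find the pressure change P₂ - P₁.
(a) Continuity: A₁V₁=A₂V₂ -> V₂=A₁V₁/A₂=0.0107*1.46/0.0043=3.63 m/s
(b) Bernoulli: P₂-P₁=0.5*rho*(V₁^2-V₂^2)/1000=0.5*1.225*(1.46^2-3.63^2)/1000=-0.006765 kPa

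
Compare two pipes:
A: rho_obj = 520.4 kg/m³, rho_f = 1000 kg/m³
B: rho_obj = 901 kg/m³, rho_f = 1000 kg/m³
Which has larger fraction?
fraction(A) = 0.5204, fraction(B) = 0.901. Answer: B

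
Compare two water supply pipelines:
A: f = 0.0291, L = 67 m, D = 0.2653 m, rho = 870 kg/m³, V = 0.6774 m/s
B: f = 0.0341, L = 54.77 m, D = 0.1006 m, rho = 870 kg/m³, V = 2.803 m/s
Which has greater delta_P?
delta_P(A) = 1.467 kPa, delta_P(B) = 63.45 kPa. Answer: B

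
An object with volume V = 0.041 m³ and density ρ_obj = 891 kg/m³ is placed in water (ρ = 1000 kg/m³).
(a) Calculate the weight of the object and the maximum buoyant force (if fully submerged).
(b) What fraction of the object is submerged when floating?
(a) W=rho_obj*g*V=891*9.81*0.041=358.4 N; F_B(max)=rho*g*V=1000*9.81*0.041=402.2 N
(b) Floating fraction=rho_obj/rho=891/1000=0.891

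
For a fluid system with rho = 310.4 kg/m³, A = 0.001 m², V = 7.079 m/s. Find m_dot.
Formula: \dot{m} = \rho A V
m_dot = 310.4·0.001·7.079 = 2.197 kg/s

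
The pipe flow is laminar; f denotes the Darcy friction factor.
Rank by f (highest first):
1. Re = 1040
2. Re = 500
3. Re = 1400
Case 1: f = 0.06154
Case 2: f = 0.128
Case 3: f = 0.04571
Ranking (highest first): 2, 1, 3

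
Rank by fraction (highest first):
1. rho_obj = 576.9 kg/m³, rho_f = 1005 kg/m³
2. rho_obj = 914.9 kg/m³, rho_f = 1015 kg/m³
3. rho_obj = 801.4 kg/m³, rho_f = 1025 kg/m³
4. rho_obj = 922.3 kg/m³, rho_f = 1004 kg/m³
Case 1: fraction = 0.574
Case 2: fraction = 0.9014
Case 3: fraction = 0.7819
Case 4: fraction = 0.9186
Ranking (highest first): 4, 2, 3, 1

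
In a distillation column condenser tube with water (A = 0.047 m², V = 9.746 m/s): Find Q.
Formula: Q = A V
Q = 0.047·9.746·1000 = 458.1 L/s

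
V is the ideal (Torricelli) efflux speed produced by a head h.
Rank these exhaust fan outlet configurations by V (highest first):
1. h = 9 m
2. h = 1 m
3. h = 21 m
Case 1: V = 13.29 m/s
Case 2: V = 4.429 m/s
Case 3: V = 20.3 m/s
Ranking (highest first): 3, 1, 2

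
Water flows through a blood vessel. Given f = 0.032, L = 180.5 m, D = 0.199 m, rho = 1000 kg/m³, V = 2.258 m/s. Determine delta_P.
Formula: \Delta P = f \frac{L}{D} \frac{\rho V^2}{2}
delta_P = 0.032·(180.5/0.199)·0.5·1000·2.258²/1000 = 73.99 kPa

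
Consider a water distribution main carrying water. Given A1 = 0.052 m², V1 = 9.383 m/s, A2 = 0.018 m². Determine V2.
Formula: V_2 = \frac{A_1 V_1}{A_2}
V2 = 0.052·9.383/0.018 = 27.11 m/s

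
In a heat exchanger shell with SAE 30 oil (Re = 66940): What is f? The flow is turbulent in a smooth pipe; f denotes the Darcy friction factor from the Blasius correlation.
Formula: f = \frac{0.316}{Re^{0.25}}
f = 0.316/66940^0.25 = 0.01965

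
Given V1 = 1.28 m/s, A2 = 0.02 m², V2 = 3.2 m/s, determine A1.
Formula: V_2 = \frac{A_1 V_1}{A_2}
Substituting knowns: 3.2 = A1·1.28/0.02
Solving for A1: A1 = 3.2·0.02/1.28 = 0.05 m²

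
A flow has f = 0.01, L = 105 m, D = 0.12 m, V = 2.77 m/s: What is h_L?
Formula: h_L = f \frac{L}{D} \frac{V^2}{2g}
h_L = 0.01·(105/0.12)·2.77²/(2·9.81) = 3.422 m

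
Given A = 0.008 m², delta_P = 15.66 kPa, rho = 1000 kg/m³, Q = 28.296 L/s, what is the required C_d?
Formula: Q = C_d A \sqrt{\frac{2 \Delta P}{\rho}}
Substituting knowns: 28.296 = C_d·0.008·√(2·(15.66·1000)/1000)·1000
Solving for C_d: C_d = (28.296/1000)/(0.008·√(2·(15.66·1000)/1000)) = 0.632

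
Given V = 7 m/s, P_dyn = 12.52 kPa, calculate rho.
Formula: P_{dyn} = \frac{1}{2} \rho V^2
Substituting knowns: 12.52 = 0.5·rho·7²/1000
Solving for rho: rho = 2·(12.52·1000)/7² = 511 kg/m³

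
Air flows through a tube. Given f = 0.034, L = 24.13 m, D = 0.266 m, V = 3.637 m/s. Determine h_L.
Formula: h_L = f \frac{L}{D} \frac{V^2}{2g}
h_L = 0.034·(24.13/0.266)·3.637²/(2·9.81) = 2.079 m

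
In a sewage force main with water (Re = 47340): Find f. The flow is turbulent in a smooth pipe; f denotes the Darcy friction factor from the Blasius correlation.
Formula: f = \frac{0.316}{Re^{0.25}}
f = 0.316/47340^0.25 = 0.02142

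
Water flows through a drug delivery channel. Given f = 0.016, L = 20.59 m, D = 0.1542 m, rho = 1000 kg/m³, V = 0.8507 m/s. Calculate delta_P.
Formula: \Delta P = f \frac{L}{D} \frac{\rho V^2}{2}
delta_P = 0.016·(20.59/0.1542)·0.5·1000·0.8507²/1000 = 0.7731 kPa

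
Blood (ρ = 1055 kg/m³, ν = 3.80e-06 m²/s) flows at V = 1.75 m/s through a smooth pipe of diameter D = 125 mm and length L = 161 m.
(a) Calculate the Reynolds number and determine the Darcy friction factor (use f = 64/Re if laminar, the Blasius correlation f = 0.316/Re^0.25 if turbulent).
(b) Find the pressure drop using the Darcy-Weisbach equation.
(a) Re = V·D/ν = 1.75·0.125/3.80e-06 = 57566 → turbulent (Re > 4000); f = 0.316/Re^0.25 = 0.316/57566^0.25 = 0.020401
(b) Darcy-Weisbach: ΔP = f·(L/D)·½ρV²/1000 = 0.020401·(161/0.125)·½·1055·1.75²/1000 = 42.45 kPa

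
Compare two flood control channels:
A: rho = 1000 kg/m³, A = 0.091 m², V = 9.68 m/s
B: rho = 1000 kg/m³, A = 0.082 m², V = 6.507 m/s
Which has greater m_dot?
m_dot(A) = 880.9 kg/s, m_dot(B) = 533.6 kg/s. Answer: A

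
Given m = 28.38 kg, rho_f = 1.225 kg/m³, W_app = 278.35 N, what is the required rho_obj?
Formula: W_{app} = mg\left(1 - \frac{\rho_f}{\rho_{obj}}\right)
Substituting knowns: 278.35 = 28.38·9.81·(1 − 1.225/rho_obj)
Solving for rho_obj: rho_obj = 1.225/(1 − 278.35/(28.38·9.81)) = 5901 kg/m³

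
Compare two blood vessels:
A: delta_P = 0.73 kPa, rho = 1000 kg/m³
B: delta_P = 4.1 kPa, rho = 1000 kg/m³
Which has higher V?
V(A) = 1.208 m/s, V(B) = 2.864 m/s. Answer: B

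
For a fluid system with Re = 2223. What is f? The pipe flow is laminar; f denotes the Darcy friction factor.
Formula: f = \frac{64}{Re}
f = 64/2223 = 0.02879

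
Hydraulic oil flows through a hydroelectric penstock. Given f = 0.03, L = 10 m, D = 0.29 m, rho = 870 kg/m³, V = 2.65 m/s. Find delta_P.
Formula: \Delta P = f \frac{L}{D} \frac{\rho V^2}{2}
delta_P = 0.03·(10/0.29)·0.5·870·2.65²/1000 = 3.16 kPa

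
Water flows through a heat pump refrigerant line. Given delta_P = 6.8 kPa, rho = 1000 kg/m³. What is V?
Formula: V = \sqrt{\frac{2 \Delta P}{\rho}}
V = √(2·(6.8·1000)/1000) = 3.688 m/s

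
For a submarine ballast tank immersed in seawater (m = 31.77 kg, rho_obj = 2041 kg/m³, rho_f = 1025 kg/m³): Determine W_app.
Formula: W_{app} = mg\left(1 - \frac{\rho_f}{\rho_{obj}}\right)
W_app = 31.77·9.81·(1 − 1025/2041) = 155.1 N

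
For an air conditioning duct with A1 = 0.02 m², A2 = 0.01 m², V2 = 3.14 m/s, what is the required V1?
Formula: V_2 = \frac{A_1 V_1}{A_2}
Substituting knowns: 3.14 = 0.02·V1/0.01
Solving for V1: V1 = 3.14·0.01/0.02 = 1.57 m/s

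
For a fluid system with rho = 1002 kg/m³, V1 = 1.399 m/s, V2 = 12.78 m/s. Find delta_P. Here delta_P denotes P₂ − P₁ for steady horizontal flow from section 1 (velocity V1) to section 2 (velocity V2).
Formula: \Delta P = \frac{1}{2} \rho (V_1^2 - V_2^2)
delta_P = 0.5·1002·(1.399² − 12.78²)/1000 = -80.85 kPa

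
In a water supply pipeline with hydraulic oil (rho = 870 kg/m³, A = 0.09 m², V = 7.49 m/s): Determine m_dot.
Formula: \dot{m} = \rho A V
m_dot = 870·0.09·7.49 = 586.5 kg/s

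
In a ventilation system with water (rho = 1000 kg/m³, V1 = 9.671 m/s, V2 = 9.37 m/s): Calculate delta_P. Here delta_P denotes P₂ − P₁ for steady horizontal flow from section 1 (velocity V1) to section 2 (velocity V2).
Formula: \Delta P = \frac{1}{2} \rho (V_1^2 - V_2^2)
delta_P = 0.5·1000·(9.671² − 9.37²)/1000 = 2.866 kPa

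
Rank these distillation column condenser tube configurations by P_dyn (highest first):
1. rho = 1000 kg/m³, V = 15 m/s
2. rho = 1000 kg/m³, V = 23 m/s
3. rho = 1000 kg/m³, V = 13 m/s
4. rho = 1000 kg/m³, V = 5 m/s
Case 1: P_dyn = 112.5 kPa
Case 2: P_dyn = 264.5 kPa
Case 3: P_dyn = 84.5 kPa
Case 4: P_dyn = 12.5 kPa
Ranking (highest first): 2, 1, 3, 4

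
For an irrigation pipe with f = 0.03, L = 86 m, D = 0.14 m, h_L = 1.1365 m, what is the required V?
Formula: h_L = f \frac{L}{D} \frac{V^2}{2g}
Substituting knowns: 1.1365 = 0.03·(86/0.14)·V²/(2·9.81)
Solving for V: V = √(1.1365·2·9.81/(0.03·(86/0.14))) = 1.1 m/s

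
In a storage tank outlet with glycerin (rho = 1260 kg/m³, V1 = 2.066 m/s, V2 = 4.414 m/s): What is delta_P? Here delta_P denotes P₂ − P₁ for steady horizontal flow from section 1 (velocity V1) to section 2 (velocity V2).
Formula: \Delta P = \frac{1}{2} \rho (V_1^2 - V_2^2)
delta_P = 0.5·1260·(2.066² − 4.414²)/1000 = -9.585 kPa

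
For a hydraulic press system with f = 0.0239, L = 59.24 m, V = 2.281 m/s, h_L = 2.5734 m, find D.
Formula: h_L = f \frac{L}{D} \frac{V^2}{2g}
Substituting knowns: 2.5734 = 0.0239·(59.24/D)·2.281²/(2·9.81)
Solving for D: D = 0.0239·59.24·2.281²/(2·9.81·2.5734) = 0.1459 m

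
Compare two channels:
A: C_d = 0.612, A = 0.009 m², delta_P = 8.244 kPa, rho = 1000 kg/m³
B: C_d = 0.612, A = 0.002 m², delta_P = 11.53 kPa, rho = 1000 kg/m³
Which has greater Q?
Q(A) = 22.37 L/s, Q(B) = 5.878 L/s. Answer: A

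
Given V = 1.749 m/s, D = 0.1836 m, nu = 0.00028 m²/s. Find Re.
Formula: Re = \frac{V D}{\nu}
Re = 1.749·0.1836/0.00028 = 1147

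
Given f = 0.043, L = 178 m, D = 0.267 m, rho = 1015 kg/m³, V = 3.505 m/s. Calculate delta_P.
Formula: \Delta P = f \frac{L}{D} \frac{\rho V^2}{2}
delta_P = 0.043·(178/0.267)·0.5·1015·3.505²/1000 = 178.7 kPa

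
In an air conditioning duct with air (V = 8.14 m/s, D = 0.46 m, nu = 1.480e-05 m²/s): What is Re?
Formula: Re = \frac{V D}{\nu}
Re = 8.14·0.46/1.480e-05 = 253000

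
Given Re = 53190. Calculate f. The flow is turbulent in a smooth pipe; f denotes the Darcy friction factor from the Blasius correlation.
Formula: f = \frac{0.316}{Re^{0.25}}
f = 0.316/53190^0.25 = 0.02081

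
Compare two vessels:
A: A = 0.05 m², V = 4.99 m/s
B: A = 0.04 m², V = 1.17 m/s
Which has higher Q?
Q(A) = 249.5 L/s, Q(B) = 46.8 L/s. Answer: A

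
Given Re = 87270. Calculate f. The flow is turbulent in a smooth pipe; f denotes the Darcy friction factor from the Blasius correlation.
Formula: f = \frac{0.316}{Re^{0.25}}
f = 0.316/87270^0.25 = 0.01839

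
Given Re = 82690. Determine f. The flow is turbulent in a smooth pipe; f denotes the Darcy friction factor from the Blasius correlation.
Formula: f = \frac{0.316}{Re^{0.25}}
f = 0.316/82690^0.25 = 0.01863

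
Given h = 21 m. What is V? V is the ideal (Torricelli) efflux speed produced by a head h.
Formula: V = \sqrt{2 g h}
V = √(2·9.81·21) = 20.3 m/s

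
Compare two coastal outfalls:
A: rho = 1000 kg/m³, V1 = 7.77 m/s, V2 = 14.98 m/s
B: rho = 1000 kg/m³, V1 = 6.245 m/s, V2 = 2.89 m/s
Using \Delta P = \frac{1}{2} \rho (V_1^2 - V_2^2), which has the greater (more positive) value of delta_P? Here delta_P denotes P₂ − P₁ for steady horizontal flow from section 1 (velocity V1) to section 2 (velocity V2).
delta_P(A) = -82.01 kPa, delta_P(B) = 15.32 kPa. Answer: B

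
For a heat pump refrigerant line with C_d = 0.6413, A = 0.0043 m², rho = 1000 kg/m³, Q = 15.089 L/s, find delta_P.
Formula: Q = C_d A \sqrt{\frac{2 \Delta P}{\rho}}
Substituting knowns: 15.089 = 0.6413·0.0043·√(2·(delta_P·1000)/1000)·1000
Solving for delta_P: delta_P = ((15.089/1000)/(0.6413·0.0043))²·1000/2/1000 = 14.97 kPa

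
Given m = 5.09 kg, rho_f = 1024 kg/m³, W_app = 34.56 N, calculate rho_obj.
Formula: W_{app} = mg\left(1 - \frac{\rho_f}{\rho_{obj}}\right)
Substituting knowns: 34.56 = 5.09·9.81·(1 − 1024/rho_obj)
Solving for rho_obj: rho_obj = 1024/(1 − 34.56/(5.09·9.81)) = 3326 kg/m³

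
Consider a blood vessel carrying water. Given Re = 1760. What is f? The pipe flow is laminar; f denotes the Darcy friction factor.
Formula: f = \frac{64}{Re}
f = 64/1760 = 0.03636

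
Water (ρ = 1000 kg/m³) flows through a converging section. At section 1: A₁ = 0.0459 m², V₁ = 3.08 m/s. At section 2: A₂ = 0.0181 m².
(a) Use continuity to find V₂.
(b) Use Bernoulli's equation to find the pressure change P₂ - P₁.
(a) Continuity: A₁V₁=A₂V₂ -> V₂=A₁V₁/A₂=0.0459*3.08/0.0181=7.81 m/s
(b) Bernoulli: P₂-P₁=0.5*rho*(V₁^2-V₂^2)/1000=0.5*1000*(3.08^2-7.81^2)/1000=-25.75 kPa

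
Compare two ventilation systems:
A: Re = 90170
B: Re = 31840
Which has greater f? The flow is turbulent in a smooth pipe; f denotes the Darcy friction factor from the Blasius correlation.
f(A) = 0.01824, f(B) = 0.02366. Answer: B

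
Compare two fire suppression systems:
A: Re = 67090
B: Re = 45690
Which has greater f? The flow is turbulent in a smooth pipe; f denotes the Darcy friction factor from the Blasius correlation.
f(A) = 0.01963, f(B) = 0.02161. Answer: B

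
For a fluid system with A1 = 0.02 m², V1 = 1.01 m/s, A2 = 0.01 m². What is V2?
Formula: V_2 = \frac{A_1 V_1}{A_2}
V2 = 0.02·1.01/0.01 = 2.02 m/s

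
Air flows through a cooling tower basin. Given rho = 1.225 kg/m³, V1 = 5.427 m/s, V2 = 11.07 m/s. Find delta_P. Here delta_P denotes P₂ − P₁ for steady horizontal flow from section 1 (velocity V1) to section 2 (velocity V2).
Formula: \Delta P = \frac{1}{2} \rho (V_1^2 - V_2^2)
delta_P = 0.5·1.225·(5.427² − 11.07²)/1000 = -0.05702 kPa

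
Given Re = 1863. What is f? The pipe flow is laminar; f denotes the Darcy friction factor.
Formula: f = \frac{64}{Re}
f = 64/1863 = 0.03435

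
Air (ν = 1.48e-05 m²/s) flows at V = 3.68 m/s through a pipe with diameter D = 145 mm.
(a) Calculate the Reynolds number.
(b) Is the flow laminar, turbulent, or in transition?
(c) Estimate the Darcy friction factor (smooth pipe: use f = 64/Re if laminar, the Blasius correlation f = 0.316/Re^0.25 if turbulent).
(a) Re = V·D/ν = 3.68·0.145/1.48e-05 = 36054
(b) Flow regime: turbulent (Re > 4000)
(c) Friction factor: f = 0.316/Re^0.25 = 0.316/36054^0.25 = 0.02293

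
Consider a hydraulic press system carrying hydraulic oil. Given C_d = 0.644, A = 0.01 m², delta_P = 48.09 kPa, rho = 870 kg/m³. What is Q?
Formula: Q = C_d A \sqrt{\frac{2 \Delta P}{\rho}}
Q = 0.644·0.01·√(2·(48.09·1000)/870)·1000 = 67.71 L/s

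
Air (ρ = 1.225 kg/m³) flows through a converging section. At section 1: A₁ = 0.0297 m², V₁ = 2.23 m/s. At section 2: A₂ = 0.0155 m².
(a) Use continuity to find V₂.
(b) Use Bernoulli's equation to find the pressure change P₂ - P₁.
(a) Continuity: A₁V₁=A₂V₂ -> V₂=A₁V₁/A₂=0.0297*2.23/0.0155=4.27 m/s
(b) Bernoulli: P₂-P₁=0.5*rho*(V₁^2-V₂^2)/1000=0.5*1.225*(2.23^2-4.27^2)/1000=-0.008122 kPa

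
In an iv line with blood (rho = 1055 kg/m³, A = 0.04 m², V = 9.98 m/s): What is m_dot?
Formula: \dot{m} = \rho A V
m_dot = 1055·0.04·9.98 = 421.2 kg/s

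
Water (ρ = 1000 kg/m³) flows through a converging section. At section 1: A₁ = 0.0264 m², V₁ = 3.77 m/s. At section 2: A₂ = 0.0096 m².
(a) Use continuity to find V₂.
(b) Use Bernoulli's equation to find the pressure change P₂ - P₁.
(a) Continuity: A₁V₁=A₂V₂ -> V₂=A₁V₁/A₂=0.0264*3.77/0.0096=10.37 m/s
(b) Bernoulli: P₂-P₁=0.5*rho*(V₁^2-V₂^2)/1000=0.5*1000*(3.77^2-10.37^2)/1000=-46.66 kPa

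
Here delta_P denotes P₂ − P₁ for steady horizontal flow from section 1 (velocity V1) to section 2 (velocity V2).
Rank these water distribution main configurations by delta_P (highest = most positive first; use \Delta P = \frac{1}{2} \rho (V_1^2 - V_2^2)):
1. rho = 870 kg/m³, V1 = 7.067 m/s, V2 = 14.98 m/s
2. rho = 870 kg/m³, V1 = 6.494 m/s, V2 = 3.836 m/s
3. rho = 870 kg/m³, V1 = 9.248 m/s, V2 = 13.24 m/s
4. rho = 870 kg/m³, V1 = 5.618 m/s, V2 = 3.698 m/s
Case 1: delta_P = -75.89 kPa
Case 2: delta_P = 11.94 kPa
Case 3: delta_P = -39.05 kPa
Case 4: delta_P = 7.781 kPa
Ranking (highest first): 2, 4, 3, 1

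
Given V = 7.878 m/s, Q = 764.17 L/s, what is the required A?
Formula: Q = A V
Substituting knowns: 764.17 = A·7.878·1000
Solving for A: A = (764.17/1000)/7.878 = 0.097 m²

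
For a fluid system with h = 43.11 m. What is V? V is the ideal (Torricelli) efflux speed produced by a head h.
Formula: V = \sqrt{2 g h}
V = √(2·9.81·43.11) = 29.08 m/s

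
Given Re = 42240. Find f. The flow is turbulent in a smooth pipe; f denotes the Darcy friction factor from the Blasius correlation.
Formula: f = \frac{0.316}{Re^{0.25}}
f = 0.316/42240^0.25 = 0.02204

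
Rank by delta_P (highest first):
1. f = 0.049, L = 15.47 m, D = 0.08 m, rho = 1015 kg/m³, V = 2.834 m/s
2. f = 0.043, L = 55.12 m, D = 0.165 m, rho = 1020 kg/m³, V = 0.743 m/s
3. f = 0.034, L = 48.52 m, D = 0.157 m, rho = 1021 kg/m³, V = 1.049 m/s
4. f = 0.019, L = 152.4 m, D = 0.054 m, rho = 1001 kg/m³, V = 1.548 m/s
Case 1: delta_P = 38.62 kPa
Case 2: delta_P = 4.044 kPa
Case 3: delta_P = 5.903 kPa
Case 4: delta_P = 64.31 kPa
Ranking (highest first): 4, 1, 3, 2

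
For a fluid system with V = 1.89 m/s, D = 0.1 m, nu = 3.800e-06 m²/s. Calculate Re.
Formula: Re = \frac{V D}{\nu}
Re = 1.89·0.1/3.800e-06 = 49737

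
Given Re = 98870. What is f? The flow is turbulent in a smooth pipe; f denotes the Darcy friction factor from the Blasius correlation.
Formula: f = \frac{0.316}{Re^{0.25}}
f = 0.316/98870^0.25 = 0.01782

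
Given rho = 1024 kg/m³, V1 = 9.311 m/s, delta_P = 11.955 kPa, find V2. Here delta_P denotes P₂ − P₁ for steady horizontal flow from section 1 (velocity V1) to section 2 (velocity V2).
Formula: \Delta P = \frac{1}{2} \rho (V_1^2 - V_2^2)
Substituting knowns: 11.955 = 0.5·1024·(9.311² − V2²)/1000
Solving for V2: V2 = √(9.311² − 2·(11.955·1000)/1024) = 7.959 m/s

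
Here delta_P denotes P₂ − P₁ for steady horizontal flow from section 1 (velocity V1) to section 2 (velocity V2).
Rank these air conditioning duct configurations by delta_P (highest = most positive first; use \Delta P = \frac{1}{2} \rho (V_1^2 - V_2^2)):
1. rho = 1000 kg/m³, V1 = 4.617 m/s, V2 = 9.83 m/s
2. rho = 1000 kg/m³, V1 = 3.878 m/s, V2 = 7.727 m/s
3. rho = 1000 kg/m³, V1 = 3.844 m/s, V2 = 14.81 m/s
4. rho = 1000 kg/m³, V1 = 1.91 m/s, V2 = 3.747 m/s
Case 1: delta_P = -37.66 kPa
Case 2: delta_P = -22.33 kPa
Case 3: delta_P = -102.3 kPa
Case 4: delta_P = -5.196 kPa
Ranking (highest first): 4, 2, 1, 3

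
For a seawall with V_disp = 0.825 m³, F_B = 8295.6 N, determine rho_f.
Formula: F_B = \rho_f g V_{disp}
Substituting knowns: 8295.6 = rho_f·9.81·0.825
Solving for rho_f: rho_f = 8295.6/(9.81·0.825) = 1025 kg/m³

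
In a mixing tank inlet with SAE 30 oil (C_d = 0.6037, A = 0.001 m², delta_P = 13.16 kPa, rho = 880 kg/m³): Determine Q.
Formula: Q = C_d A \sqrt{\frac{2 \Delta P}{\rho}}
Q = 0.6037·0.001·√(2·(13.16·1000)/880)·1000 = 3.302 L/s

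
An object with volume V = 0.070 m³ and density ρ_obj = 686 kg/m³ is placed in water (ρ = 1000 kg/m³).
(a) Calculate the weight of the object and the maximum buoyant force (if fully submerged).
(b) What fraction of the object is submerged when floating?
(a) W=rho_obj*g*V=686*9.81*0.070=471.1 N; F_B(max)=rho*g*V=1000*9.81*0.070=686.7 N
(b) Floating fraction=rho_obj/rho=686/1000=0.686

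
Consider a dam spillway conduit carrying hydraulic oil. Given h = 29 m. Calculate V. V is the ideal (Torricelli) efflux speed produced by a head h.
Formula: V = \sqrt{2 g h}
V = √(2·9.81·29) = 23.85 m/s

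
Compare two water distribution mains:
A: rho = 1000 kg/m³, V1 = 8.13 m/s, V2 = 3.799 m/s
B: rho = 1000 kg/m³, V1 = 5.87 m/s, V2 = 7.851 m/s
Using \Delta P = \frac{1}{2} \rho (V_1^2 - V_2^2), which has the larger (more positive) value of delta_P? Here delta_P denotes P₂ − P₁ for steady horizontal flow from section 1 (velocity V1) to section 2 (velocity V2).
delta_P(A) = 25.83 kPa, delta_P(B) = -13.59 kPa. Answer: A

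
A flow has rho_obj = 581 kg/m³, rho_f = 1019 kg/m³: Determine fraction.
Formula: f_{sub} = \frac{\rho_{obj}}{\rho_f}
fraction = 581/1019 = 0.5702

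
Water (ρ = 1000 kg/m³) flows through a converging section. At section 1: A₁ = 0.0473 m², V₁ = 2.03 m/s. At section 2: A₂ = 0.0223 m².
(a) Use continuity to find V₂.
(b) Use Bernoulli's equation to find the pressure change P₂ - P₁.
(a) Continuity: A₁V₁=A₂V₂ -> V₂=A₁V₁/A₂=0.0473*2.03/0.0223=4.31 m/s
(b) Bernoulli: P₂-P₁=0.5*rho*(V₁^2-V₂^2)/1000=0.5*1000*(2.03^2-4.31^2)/1000=-7.228 kPa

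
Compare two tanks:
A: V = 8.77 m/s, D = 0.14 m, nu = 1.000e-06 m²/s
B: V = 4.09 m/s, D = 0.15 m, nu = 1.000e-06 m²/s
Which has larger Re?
Re(A) = 1.228e+06, Re(B) = 613500. Answer: A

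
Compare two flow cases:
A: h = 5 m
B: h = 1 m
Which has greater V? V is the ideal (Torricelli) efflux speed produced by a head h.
V(A) = 9.905 m/s, V(B) = 4.429 m/s. Answer: A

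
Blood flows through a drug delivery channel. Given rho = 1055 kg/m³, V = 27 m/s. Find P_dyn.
Formula: P_{dyn} = \frac{1}{2} \rho V^2
P_dyn = 0.5·1055·27²/1000 = 384.5 kPa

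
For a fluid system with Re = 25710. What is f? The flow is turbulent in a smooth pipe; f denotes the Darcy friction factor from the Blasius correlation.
Formula: f = \frac{0.316}{Re^{0.25}}
f = 0.316/25710^0.25 = 0.02496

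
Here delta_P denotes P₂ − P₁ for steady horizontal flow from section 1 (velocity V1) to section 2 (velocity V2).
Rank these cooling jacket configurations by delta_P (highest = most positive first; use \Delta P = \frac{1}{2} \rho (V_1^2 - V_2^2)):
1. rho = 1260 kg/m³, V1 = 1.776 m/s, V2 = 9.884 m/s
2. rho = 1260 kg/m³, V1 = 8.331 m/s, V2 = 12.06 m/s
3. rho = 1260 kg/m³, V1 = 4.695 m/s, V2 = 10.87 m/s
Case 1: delta_P = -59.56 kPa
Case 2: delta_P = -47.9 kPa
Case 3: delta_P = -60.55 kPa
Ranking (highest first): 2, 1, 3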